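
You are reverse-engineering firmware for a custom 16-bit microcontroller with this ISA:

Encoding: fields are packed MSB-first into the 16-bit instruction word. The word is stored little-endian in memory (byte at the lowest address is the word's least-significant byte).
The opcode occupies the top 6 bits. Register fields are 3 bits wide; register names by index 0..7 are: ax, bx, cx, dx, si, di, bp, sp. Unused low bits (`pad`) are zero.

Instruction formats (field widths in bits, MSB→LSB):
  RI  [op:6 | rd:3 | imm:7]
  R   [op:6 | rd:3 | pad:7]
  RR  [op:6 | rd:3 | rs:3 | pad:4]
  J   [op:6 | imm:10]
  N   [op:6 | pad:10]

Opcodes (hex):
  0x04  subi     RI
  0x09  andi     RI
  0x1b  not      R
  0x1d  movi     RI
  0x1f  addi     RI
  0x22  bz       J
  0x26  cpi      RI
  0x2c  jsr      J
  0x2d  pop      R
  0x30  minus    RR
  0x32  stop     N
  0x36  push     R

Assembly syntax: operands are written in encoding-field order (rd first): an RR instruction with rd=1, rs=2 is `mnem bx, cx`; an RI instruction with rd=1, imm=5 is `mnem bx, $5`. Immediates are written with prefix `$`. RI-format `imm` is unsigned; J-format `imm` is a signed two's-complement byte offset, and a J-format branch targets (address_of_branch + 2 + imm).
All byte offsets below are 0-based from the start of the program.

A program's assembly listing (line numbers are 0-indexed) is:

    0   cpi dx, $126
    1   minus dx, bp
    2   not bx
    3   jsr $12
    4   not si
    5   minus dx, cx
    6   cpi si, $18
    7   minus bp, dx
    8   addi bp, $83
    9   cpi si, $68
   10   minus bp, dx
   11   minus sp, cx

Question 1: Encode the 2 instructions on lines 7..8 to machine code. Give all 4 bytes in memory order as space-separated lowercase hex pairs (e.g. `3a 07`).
30 c3 53 7f

L7: minus op=0x30:6|rd=6:3|rs=3:3|pad=0:4 ⇒ 0xc330 ⇒ little 30 c3
L8: addi op=0x1f:6|rd=6:3|imm=83:7 ⇒ 0x7f53 ⇒ little 53 7f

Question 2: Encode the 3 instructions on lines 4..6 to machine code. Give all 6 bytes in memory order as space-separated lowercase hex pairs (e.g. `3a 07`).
line 4 (not): pack op=0x1b:6|rd=4:3|pad=0:7 = 0x6e00; little→ 00 6e
line 5 (minus): pack op=0x30:6|rd=3:3|rs=2:3|pad=0:4 = 0xc1a0; little→ a0 c1
line 6 (cpi): pack op=0x26:6|rd=4:3|imm=18:7 = 0x9a12; little→ 12 9a

00 6e a0 c1 12 9a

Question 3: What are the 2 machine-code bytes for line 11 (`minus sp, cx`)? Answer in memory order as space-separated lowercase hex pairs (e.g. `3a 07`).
a0 c3

line 11 (minus): pack op=0x30:6|rd=7:3|rs=2:3|pad=0:4 = 0xc3a0; little→ a0 c3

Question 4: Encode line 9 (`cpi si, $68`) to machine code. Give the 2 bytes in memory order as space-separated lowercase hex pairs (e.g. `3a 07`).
line 9 (cpi): pack op=0x26:6|rd=4:3|imm=68:7 = 0x9a44; little→ 44 9a

44 9a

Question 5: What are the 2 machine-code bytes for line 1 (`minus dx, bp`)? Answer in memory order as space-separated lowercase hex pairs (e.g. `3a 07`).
e0 c1

1. minus fields op=0x30:6|rd=3:3|rs=6:3|pad=0:4 → word c1e0h → e0 c1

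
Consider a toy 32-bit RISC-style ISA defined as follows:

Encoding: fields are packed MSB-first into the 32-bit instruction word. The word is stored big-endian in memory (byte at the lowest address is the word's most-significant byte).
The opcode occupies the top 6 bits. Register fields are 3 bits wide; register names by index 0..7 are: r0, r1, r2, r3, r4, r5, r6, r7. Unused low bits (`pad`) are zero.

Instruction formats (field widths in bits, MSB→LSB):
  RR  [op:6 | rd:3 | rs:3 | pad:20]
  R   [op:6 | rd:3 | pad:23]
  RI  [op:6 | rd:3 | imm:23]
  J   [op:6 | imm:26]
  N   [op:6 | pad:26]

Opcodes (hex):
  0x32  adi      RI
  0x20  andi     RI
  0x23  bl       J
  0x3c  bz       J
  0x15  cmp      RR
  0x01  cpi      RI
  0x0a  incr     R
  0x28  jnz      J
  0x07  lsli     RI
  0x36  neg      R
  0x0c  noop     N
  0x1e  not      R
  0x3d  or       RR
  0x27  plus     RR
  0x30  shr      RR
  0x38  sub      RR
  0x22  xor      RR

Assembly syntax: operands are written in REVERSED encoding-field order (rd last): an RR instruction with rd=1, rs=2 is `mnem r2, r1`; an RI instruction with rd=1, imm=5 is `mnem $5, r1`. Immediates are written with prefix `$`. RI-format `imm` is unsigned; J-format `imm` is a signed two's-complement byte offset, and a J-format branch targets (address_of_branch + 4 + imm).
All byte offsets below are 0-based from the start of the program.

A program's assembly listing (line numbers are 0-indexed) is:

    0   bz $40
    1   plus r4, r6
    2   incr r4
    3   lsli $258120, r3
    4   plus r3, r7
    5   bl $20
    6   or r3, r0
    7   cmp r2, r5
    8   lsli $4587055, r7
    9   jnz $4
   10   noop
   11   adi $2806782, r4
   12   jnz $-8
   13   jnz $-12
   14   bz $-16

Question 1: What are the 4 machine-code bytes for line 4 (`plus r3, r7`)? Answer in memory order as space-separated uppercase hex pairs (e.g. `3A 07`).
line 4 (plus): pack op=0x27:6|rd=7:3|rs=3:3|pad=0:20 = 0x9fb00000; big→ 9f b0 00 00

9F B0 00 00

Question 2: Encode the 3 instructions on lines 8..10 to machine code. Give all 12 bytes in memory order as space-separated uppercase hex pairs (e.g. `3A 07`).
8. lsli fields op=0x7:6|rd=7:3|imm=4587055:23 → word 1fc5fe2fh → 1f c5 fe 2f
9. jnz fields op=0x28:6|imm=4:26 → word a0000004h → a0 00 00 04
10. noop fields op=0xc:6|pad=0:26 → word 30000000h → 30 00 00 00

1F C5 FE 2F A0 00 00 04 30 00 00 00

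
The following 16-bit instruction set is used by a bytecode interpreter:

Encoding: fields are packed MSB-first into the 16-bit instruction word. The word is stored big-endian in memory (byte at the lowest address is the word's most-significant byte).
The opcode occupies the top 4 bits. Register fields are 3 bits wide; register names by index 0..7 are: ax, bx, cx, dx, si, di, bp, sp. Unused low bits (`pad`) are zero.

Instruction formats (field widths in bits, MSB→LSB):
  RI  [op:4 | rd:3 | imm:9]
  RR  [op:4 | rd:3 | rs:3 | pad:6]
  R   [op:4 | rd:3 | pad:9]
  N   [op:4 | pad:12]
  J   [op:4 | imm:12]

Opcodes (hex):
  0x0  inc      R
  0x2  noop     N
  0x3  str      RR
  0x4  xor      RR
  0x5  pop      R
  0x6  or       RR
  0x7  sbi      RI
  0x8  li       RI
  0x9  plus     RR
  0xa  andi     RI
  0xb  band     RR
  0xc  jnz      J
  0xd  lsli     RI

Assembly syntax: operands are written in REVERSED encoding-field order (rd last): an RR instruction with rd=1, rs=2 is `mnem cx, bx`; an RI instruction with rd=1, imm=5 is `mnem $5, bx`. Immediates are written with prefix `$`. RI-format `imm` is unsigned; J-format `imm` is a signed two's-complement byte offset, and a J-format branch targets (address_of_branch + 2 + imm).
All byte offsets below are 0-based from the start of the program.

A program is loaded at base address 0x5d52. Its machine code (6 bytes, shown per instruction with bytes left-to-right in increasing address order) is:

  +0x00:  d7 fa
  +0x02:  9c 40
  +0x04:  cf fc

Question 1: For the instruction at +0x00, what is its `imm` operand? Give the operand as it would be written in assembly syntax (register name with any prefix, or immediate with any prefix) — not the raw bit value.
off 0x00: read d7 fa as big → 0xd7fa
  top 4b → 0xd → lsli [RI]
  rd: (w>>9)&0x7=0x3 → dx
  imm: (w>>0)&0x1ff=0x1fa → $506

$506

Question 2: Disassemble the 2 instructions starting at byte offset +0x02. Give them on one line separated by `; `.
@+02  big-endian(9c 40) = 0x9c40
  opcode bits[15:12]=0x9: plus/RR
  rd@[11:9]=0x6 ⇒ bp
  rs@[8:6]=0x1 ⇒ bx
@+04  big-endian(cf fc) = 0xcffc
  opcode bits[15:12]=0xc: jnz/J
  imm@[11:0]=0xffc (s12→-4) ⇒ $-4

plus bx, bp; jnz $-4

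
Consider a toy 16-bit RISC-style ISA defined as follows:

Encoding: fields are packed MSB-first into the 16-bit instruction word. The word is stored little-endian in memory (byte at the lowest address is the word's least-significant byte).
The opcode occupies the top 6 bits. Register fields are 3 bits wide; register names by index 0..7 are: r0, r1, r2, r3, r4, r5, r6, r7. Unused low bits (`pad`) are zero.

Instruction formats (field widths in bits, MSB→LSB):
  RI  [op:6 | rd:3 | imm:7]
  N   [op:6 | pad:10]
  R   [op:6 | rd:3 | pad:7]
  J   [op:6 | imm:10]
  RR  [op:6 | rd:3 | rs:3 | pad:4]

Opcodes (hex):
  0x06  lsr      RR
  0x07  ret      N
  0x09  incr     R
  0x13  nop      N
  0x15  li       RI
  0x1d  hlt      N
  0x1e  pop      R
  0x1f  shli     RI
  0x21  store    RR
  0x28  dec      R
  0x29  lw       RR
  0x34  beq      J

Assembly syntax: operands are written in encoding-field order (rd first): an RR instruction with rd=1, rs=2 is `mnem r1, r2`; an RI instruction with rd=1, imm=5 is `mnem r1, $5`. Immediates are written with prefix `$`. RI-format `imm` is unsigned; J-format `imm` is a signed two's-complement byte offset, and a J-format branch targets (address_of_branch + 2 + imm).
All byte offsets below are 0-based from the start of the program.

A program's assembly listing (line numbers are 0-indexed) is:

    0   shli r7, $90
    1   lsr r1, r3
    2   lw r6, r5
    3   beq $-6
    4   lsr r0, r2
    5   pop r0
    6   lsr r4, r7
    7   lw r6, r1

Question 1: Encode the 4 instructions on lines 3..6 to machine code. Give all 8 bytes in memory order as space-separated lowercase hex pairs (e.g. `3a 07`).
fa d3 20 18 00 78 70 1a

3. beq fields op=0x34:6|imm=-6:10 → word d3fah → fa d3
4. lsr fields op=0x6:6|rd=0:3|rs=2:3|pad=0:4 → word 1820h → 20 18
5. pop fields op=0x1e:6|rd=0:3|pad=0:7 → word 7800h → 00 78
6. lsr fields op=0x6:6|rd=4:3|rs=7:3|pad=0:4 → word 1a70h → 70 1a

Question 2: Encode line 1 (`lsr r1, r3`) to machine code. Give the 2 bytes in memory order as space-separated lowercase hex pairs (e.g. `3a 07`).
b0 18

1. lsr fields op=0x6:6|rd=1:3|rs=3:3|pad=0:4 → word 18b0h → b0 18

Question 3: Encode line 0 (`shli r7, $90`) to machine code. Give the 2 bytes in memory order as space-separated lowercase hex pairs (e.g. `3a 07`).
L0: shli op=0x1f:6|rd=7:3|imm=90:7 ⇒ 0x7fda ⇒ little da 7f

da 7f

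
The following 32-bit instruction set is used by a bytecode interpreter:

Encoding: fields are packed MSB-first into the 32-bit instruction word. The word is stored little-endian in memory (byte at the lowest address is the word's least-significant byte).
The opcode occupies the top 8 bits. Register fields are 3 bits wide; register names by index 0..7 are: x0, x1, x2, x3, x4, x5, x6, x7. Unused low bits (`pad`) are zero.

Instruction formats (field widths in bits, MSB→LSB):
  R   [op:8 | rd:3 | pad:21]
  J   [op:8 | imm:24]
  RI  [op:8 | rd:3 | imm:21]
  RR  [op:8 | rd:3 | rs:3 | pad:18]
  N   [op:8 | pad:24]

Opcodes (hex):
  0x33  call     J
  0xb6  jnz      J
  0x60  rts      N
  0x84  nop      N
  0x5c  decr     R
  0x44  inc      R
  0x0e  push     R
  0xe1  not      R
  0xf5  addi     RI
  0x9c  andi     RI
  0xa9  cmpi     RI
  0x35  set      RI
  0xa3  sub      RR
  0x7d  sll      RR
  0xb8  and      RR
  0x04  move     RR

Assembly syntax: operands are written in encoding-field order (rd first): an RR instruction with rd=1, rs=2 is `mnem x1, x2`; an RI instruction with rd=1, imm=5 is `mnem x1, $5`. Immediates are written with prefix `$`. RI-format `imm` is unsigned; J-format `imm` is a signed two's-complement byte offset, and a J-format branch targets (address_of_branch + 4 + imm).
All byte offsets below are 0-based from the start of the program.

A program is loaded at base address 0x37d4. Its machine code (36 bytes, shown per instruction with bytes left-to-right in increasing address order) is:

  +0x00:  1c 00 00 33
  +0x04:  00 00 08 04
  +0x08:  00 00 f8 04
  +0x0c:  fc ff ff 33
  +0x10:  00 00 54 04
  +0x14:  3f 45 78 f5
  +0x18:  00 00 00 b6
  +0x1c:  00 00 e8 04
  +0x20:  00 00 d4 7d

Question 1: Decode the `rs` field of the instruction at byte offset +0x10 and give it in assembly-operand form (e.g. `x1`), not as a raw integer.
+0x10: 00 00 54 04 ⇒ word 0x04540000 (little)
  opcode bits[31:24]=0x4: move/RR
  rd@[23:21]=0x2 ⇒ x2
  rs@[20:18]=0x5 ⇒ x5

x5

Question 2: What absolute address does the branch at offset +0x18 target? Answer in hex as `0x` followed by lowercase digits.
0x37f0

off 0x18: read 00 00 00 b6 as little → 0xb6000000
  top 8b → 0xb6 → jnz [J]
  imm@[23:0]=0x0 ⇒ $0
  target = base 0x37d4 + off 0x18 + 4 + imm 0 = 0x37f0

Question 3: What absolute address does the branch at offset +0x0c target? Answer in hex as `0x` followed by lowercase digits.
+0x0c: fc ff ff 33 ⇒ word 0x33fffffc (little)
  opcode bits[31:24]=0x33: call/J
  [23:0] imm=16777212 (s24→-4) = $-4
  target = base 0x37d4 + off 0x0c + 4 + imm -4 = 0x37e0

0x37e0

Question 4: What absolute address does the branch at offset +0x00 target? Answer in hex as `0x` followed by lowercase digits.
@+00  little-endian(1c 00 00 33) = 0x3300001c
  top 8b → 0x33 → call [J]
  imm: (w>>0)&0xffffff=0x1c → $28
  target = base 0x37d4 + off 0x00 + 4 + imm 28 = 0x37f4

0x37f4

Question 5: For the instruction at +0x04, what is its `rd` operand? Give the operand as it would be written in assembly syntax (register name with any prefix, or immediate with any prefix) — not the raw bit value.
+0x04: 00 00 08 04 ⇒ word 0x04080000 (little)
  opcode bits[31:24]=0x4: move/RR
  [23:21] rd=0 = x0
  [20:18] rs=2 = x2

x0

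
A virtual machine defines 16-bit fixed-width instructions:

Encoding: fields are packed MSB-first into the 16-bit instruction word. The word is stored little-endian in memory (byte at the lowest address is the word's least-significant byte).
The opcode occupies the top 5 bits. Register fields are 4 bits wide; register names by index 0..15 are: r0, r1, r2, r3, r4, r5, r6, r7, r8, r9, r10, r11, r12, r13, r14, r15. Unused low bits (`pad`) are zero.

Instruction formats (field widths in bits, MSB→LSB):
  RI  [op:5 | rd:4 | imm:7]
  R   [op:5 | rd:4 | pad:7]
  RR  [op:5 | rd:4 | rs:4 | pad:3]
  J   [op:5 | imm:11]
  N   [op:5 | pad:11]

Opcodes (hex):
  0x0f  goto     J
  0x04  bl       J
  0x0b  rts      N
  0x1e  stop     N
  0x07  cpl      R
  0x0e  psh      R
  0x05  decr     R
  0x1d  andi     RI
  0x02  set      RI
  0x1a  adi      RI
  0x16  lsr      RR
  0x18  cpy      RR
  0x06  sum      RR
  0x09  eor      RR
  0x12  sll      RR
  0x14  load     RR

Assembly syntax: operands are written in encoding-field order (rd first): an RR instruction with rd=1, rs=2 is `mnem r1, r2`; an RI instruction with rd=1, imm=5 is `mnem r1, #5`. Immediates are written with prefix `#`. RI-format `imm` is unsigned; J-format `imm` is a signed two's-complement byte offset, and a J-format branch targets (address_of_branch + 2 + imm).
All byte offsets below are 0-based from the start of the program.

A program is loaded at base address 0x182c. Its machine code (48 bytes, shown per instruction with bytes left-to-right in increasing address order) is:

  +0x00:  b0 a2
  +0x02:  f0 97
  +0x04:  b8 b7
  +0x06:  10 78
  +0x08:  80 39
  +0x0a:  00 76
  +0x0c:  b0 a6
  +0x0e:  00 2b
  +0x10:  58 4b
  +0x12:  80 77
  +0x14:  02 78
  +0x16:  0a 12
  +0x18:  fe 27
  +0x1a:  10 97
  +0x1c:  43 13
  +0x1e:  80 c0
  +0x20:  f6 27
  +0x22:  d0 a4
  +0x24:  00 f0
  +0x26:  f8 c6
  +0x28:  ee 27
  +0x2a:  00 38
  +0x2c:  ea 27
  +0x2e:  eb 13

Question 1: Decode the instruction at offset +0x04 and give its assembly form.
+0x04: b8 b7 ⇒ word 0xb7b8 (little)
  top 5b → 0x16 → lsr [RR]
  rd@[10:7]=0xf ⇒ r15
  rs@[6:3]=0x7 ⇒ r7

lsr r15, r7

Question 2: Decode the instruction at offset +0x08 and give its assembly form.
[08] 80 39 → 0x3980
  top 5b → 0x7 → cpl [R]
  [10:7] rd=3 = r3

cpl r3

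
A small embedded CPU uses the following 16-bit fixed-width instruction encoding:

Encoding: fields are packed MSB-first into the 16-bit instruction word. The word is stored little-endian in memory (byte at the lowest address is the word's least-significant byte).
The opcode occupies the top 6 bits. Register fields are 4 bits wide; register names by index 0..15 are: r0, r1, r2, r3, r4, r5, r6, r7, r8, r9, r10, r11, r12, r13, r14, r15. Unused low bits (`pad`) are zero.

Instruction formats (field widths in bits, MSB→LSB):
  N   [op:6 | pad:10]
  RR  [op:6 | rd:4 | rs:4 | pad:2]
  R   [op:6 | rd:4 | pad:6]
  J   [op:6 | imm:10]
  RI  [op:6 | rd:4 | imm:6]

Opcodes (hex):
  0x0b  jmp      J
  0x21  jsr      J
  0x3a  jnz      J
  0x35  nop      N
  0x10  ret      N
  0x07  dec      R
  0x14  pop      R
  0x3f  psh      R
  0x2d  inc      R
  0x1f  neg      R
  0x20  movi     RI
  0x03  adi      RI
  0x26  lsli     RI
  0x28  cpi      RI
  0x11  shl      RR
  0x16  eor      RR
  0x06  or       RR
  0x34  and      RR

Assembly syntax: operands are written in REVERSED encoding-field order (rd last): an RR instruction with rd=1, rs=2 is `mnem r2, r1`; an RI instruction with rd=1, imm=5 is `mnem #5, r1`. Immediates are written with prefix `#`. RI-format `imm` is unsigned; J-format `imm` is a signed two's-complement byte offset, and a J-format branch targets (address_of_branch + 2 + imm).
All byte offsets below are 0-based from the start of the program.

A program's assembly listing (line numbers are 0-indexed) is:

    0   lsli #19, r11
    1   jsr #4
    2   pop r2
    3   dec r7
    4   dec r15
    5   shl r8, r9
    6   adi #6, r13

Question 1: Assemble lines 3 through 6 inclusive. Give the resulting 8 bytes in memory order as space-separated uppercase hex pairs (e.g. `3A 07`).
C0 1D C0 1F 60 46 46 0F

L3: dec op=0x7:6|rd=7:4|pad=0:6 ⇒ 0x1dc0 ⇒ little c0 1d
L4: dec op=0x7:6|rd=15:4|pad=0:6 ⇒ 0x1fc0 ⇒ little c0 1f
L5: shl op=0x11:6|rd=9:4|rs=8:4|pad=0:2 ⇒ 0x4660 ⇒ little 60 46
L6: adi op=0x3:6|rd=13:4|imm=6:6 ⇒ 0x0f46 ⇒ little 46 0f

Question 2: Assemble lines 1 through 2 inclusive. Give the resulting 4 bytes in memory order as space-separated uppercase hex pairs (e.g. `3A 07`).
04 84 80 50

1. jsr fields op=0x21:6|imm=4:10 → word 8404h → 04 84
2. pop fields op=0x14:6|rd=2:4|pad=0:6 → word 5080h → 80 50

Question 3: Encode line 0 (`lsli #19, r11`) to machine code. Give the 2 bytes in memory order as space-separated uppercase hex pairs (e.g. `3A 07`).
D3 9A

L0: lsli op=0x26:6|rd=11:4|imm=19:6 ⇒ 0x9ad3 ⇒ little d3 9a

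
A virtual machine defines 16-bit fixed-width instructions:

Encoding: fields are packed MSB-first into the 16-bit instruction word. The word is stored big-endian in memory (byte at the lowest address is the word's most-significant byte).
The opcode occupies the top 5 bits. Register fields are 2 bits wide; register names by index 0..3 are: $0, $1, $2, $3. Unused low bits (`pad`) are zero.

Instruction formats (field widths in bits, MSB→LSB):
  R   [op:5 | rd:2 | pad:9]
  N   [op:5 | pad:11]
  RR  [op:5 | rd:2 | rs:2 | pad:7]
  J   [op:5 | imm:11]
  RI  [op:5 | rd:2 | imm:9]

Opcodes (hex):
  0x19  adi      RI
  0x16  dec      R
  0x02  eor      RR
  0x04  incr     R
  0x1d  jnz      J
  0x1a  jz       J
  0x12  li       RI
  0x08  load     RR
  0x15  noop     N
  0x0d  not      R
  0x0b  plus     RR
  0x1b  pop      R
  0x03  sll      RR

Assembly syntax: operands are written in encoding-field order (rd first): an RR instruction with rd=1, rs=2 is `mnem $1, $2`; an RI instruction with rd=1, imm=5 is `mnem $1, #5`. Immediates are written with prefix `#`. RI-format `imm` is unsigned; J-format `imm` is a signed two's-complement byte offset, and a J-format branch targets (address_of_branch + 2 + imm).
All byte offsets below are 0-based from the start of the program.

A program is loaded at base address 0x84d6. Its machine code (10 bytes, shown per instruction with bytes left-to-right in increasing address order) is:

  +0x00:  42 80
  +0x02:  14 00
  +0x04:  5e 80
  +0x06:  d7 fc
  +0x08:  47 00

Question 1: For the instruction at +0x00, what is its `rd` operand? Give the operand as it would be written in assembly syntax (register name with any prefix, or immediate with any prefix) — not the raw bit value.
[00] 42 80 → 0x4280
  top 5b → 0x8 → load [RR]
  rd: (w>>9)&0x3=0x1 → $1
  rs: (w>>7)&0x3=0x1 → $1

$1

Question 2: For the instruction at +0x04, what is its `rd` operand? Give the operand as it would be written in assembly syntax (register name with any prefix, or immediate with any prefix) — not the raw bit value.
$3

[04] 5e 80 → 0x5e80
  opcode bits[15:11]=0xb: plus/RR
  rd@[10:9]=0x3 ⇒ $3
  rs@[8:7]=0x1 ⇒ $1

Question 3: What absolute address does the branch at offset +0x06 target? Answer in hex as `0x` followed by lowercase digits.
[06] d7 fc → 0xd7fc
  opcode bits[15:11]=0x1a: jz/J
  [10:0] imm=2044 (s11→-4) = #-4
  target = base 0x84d6 + off 0x06 + 2 + imm -4 = 0x84da

0x84da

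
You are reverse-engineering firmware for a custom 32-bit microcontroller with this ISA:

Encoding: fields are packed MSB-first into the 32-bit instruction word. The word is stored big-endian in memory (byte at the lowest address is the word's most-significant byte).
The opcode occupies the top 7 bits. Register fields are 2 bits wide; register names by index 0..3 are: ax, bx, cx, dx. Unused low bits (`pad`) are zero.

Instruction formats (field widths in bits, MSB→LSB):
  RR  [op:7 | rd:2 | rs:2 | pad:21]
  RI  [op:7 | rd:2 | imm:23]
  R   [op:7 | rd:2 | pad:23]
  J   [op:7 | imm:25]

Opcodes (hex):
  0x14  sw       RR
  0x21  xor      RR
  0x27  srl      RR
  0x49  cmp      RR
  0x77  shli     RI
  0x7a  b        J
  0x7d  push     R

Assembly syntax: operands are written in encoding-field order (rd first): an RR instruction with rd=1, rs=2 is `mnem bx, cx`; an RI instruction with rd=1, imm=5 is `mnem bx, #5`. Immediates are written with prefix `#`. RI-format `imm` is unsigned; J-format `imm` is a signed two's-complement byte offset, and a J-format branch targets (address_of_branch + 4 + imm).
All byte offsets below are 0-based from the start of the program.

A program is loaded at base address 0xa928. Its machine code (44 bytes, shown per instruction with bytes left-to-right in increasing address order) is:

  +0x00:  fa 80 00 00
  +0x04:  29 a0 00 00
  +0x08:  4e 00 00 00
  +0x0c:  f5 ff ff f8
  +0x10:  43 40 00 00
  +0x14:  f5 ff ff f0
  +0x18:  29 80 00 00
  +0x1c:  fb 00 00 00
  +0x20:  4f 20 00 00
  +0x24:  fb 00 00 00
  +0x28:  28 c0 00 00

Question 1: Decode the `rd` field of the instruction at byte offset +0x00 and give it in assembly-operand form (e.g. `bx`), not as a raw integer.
[00] fa 80 00 00 → 0xfa800000
  op=0xfa800000>>25=0x7d ⇒ push (R)
  rd@[24:23]=0x1 ⇒ bx

bx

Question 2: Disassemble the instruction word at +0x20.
srl cx, bx

+0x20: 4f 20 00 00 ⇒ word 0x4f200000 (big)
  top 7b → 0x27 → srl [RR]
  rd: (w>>23)&0x3=0x2 → cx
  rs: (w>>21)&0x3=0x1 → bx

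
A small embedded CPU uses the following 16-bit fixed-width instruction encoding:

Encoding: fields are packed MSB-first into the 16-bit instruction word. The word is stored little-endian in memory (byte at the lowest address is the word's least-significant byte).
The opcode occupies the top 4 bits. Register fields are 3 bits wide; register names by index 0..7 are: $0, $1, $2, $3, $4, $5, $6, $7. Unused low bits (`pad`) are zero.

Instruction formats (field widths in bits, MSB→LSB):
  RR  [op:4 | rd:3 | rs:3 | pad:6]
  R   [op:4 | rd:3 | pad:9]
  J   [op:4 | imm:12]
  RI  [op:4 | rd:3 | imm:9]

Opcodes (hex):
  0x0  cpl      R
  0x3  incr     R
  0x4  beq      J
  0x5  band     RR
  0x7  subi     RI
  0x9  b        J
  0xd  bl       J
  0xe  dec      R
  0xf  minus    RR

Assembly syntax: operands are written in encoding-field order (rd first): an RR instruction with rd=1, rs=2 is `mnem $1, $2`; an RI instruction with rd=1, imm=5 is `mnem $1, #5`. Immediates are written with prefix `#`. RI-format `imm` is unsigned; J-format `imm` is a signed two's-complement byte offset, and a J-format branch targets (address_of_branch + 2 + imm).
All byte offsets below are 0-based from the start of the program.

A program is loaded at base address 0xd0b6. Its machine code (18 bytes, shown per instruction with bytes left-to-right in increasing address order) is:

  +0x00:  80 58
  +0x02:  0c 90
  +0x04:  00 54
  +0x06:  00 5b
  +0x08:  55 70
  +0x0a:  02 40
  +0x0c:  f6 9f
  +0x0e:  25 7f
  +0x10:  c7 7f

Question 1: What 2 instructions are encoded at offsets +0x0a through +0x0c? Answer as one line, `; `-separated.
@+0a  little-endian(02 40) = 0x4002
  top 4b → 0x4 → beq [J]
  imm@[11:0]=0x2 ⇒ #2
@+0c  little-endian(f6 9f) = 0x9ff6
  top 4b → 0x9 → b [J]
  imm@[11:0]=0xff6 (s12→-10) ⇒ #-10

beq #2; b #-10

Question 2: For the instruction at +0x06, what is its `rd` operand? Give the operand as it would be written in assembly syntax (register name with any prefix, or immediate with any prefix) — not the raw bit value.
$5

off 0x06: read 00 5b as little → 0x5b00
  op=0x5b00>>12=0x5 ⇒ band (RR)
  rd@[11:9]=0x5 ⇒ $5
  rs@[8:6]=0x4 ⇒ $4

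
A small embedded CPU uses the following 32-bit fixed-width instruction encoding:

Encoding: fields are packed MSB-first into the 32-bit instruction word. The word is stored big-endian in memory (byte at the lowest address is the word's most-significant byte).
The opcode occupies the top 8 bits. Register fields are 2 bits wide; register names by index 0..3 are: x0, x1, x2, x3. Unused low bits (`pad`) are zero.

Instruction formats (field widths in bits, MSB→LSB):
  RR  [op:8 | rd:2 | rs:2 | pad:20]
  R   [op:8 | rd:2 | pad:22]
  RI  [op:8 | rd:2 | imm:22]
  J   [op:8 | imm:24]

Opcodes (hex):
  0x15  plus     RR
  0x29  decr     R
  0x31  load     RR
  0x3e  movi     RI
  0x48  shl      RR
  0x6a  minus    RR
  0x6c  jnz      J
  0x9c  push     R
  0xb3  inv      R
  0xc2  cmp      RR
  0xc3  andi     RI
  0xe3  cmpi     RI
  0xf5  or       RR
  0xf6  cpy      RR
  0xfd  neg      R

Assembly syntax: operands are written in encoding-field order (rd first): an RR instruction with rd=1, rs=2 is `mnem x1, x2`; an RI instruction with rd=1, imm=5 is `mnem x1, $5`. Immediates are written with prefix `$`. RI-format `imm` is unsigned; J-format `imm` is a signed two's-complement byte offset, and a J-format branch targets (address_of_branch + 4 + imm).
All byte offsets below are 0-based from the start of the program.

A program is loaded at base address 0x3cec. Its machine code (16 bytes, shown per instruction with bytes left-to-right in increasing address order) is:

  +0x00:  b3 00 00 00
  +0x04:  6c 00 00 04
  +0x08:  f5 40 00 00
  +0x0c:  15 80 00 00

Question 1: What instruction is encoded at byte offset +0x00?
inv x0

+0x00: b3 00 00 00 ⇒ word 0xb3000000 (big)
  op=0xb3000000>>24=0xb3 ⇒ inv (R)
  rd@[23:22]=0x0 ⇒ x0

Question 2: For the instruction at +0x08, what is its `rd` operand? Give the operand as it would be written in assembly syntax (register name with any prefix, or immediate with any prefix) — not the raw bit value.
@+08  big-endian(f5 40 00 00) = 0xf5400000
  op=0xf5400000>>24=0xf5 ⇒ or (RR)
  rd@[23:22]=0x1 ⇒ x1
  rs@[21:20]=0x0 ⇒ x0

x1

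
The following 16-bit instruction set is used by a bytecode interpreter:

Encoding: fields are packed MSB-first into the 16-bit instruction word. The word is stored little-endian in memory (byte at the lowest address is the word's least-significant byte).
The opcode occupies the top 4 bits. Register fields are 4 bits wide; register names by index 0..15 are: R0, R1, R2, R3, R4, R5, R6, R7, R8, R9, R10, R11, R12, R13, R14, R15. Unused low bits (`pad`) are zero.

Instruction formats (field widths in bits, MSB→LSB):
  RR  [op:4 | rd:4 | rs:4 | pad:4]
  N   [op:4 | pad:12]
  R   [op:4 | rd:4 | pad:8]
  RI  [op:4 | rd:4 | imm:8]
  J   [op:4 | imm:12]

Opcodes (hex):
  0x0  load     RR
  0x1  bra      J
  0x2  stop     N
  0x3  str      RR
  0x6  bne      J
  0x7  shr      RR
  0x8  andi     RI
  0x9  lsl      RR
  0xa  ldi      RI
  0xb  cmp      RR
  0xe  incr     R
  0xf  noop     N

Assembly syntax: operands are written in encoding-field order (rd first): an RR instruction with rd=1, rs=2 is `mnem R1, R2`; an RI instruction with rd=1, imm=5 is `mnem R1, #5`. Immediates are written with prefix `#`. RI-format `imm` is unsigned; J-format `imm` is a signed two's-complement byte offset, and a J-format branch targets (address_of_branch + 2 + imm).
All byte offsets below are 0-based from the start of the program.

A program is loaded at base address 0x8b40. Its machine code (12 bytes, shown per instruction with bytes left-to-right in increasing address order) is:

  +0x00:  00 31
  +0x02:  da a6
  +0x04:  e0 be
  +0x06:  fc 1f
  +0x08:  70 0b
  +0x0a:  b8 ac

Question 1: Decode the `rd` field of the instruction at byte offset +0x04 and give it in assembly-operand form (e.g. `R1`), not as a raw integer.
R14

@+04  little-endian(e0 be) = 0xbee0
  opcode bits[15:12]=0xb: cmp/RR
  rd: (w>>8)&0xf=0xe → R14
  rs: (w>>4)&0xf=0xe → R14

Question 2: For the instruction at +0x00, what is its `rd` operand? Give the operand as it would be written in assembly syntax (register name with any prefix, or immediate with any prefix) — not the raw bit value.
off 0x00: read 00 31 as little → 0x3100
  opcode bits[15:12]=0x3: str/RR
  rd: (w>>8)&0xf=0x1 → R1
  rs: (w>>4)&0xf=0x0 → R0

R1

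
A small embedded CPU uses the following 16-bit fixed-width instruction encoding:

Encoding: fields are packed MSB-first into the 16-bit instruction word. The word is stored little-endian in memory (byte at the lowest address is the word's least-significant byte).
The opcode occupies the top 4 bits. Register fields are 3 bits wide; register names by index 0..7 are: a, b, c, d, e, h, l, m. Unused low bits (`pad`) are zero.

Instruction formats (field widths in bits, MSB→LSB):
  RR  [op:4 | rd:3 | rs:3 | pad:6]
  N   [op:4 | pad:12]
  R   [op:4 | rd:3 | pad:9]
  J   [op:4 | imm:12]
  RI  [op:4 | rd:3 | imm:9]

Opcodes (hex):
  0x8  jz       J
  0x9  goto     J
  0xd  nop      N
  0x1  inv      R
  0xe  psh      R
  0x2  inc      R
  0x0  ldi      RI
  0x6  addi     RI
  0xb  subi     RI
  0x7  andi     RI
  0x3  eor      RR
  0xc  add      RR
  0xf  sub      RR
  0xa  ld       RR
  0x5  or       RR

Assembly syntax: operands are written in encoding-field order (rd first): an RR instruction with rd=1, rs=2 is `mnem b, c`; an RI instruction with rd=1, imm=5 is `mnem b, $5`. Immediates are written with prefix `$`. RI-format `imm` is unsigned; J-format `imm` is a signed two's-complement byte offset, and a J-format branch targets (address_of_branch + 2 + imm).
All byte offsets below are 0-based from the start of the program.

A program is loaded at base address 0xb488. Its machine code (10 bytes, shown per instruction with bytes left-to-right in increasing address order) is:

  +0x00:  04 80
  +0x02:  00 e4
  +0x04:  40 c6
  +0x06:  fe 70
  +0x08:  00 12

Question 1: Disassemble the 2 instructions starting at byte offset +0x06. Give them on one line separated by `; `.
[06] fe 70 → 0x70fe
  opcode bits[15:12]=0x7: andi/RI
  [11:9] rd=0 = a
  [8:0] imm=254 = $254
[08] 00 12 → 0x1200
  opcode bits[15:12]=0x1: inv/R
  [11:9] rd=1 = b

andi a, $254; inv b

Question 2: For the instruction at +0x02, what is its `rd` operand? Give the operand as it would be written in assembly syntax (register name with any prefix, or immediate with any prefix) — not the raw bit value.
+0x02: 00 e4 ⇒ word 0xe400 (little)
  op=0xe400>>12=0xe ⇒ psh (R)
  [11:9] rd=2 = c

c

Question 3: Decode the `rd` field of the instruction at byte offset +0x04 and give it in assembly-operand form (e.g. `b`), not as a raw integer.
[04] 40 c6 → 0xc640
  opcode bits[15:12]=0xc: add/RR
  rd@[11:9]=0x3 ⇒ d
  rs@[8:6]=0x1 ⇒ b

d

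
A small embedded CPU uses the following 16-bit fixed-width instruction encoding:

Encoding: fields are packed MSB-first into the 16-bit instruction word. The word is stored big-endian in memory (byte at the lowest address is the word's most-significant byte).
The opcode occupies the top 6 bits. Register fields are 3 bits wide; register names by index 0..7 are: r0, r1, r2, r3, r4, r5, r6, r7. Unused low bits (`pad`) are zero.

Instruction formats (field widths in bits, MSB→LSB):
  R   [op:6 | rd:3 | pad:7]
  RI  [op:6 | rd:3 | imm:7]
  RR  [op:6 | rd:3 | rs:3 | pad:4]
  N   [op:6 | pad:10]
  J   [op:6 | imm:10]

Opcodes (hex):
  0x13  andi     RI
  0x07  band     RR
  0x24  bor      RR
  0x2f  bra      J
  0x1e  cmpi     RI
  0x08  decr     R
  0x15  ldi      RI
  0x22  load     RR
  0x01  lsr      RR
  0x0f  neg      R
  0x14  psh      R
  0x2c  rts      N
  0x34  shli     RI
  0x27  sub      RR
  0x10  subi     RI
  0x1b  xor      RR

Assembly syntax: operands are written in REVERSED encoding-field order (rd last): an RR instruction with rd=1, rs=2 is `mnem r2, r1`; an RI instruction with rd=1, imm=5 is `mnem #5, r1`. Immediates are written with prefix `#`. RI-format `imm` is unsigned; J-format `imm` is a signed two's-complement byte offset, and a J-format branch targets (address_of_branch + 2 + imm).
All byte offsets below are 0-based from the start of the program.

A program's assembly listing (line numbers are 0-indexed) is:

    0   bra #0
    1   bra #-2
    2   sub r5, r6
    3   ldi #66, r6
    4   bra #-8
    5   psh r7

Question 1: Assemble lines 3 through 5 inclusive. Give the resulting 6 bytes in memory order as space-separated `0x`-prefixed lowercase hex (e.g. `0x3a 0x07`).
0x57 0x42 0xbf 0xf8 0x53 0x80

line 3 (ldi): pack op=0x15:6|rd=6:3|imm=66:7 = 0x5742; big→ 57 42
line 4 (bra): pack op=0x2f:6|imm=-8:10 = 0xbff8; big→ bf f8
line 5 (psh): pack op=0x14:6|rd=7:3|pad=0:7 = 0x5380; big→ 53 80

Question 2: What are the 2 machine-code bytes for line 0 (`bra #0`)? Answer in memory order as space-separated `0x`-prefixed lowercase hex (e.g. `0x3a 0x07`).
0. bra fields op=0x2f:6|imm=0:10 → word bc00h → bc 00

0xbc 0x00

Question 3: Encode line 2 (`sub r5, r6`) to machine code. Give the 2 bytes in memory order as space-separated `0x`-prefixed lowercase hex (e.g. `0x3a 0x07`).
0x9f 0x50

line 2 (sub): pack op=0x27:6|rd=6:3|rs=5:3|pad=0:4 = 0x9f50; big→ 9f 50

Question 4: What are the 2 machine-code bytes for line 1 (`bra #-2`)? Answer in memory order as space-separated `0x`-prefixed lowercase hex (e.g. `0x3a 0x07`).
line 1 (bra): pack op=0x2f:6|imm=-2:10 = 0xbffe; big→ bf fe

0xbf 0xfe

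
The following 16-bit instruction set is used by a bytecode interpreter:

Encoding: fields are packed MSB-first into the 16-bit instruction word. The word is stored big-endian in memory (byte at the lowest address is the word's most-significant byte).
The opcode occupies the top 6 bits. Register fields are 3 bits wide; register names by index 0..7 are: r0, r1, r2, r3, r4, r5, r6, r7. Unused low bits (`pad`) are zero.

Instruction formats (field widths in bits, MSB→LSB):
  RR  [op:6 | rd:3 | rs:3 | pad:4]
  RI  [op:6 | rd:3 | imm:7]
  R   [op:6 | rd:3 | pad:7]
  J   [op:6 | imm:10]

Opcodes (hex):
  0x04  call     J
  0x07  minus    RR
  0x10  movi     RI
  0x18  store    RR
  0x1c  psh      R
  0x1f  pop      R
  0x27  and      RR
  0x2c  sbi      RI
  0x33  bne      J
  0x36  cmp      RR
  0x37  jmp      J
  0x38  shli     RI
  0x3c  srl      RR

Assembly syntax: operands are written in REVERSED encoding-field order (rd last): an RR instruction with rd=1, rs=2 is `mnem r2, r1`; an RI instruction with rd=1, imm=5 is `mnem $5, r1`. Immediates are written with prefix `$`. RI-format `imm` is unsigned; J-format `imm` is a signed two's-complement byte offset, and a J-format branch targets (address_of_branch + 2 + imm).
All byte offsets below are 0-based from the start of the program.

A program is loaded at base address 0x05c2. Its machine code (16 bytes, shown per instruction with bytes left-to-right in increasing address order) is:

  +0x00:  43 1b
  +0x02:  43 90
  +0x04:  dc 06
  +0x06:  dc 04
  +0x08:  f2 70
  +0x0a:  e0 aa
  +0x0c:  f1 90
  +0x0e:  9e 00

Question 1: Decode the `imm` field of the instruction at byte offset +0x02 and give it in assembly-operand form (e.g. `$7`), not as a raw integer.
$16

[02] 43 90 → 0x4390
  opcode bits[15:10]=0x10: movi/RI
  rd: (w>>7)&0x7=0x7 → r7
  imm: (w>>0)&0x7f=0x10 → $16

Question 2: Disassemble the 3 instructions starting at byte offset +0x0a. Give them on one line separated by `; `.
@+0a  big-endian(e0 aa) = 0xe0aa
  opcode bits[15:10]=0x38: shli/RI
  rd: (w>>7)&0x7=0x1 → r1
  imm: (w>>0)&0x7f=0x2a → $42
@+0c  big-endian(f1 90) = 0xf190
  opcode bits[15:10]=0x3c: srl/RR
  rd: (w>>7)&0x7=0x3 → r3
  rs: (w>>4)&0x7=0x1 → r1
@+0e  big-endian(9e 00) = 0x9e00
  opcode bits[15:10]=0x27: and/RR
  rd: (w>>7)&0x7=0x4 → r4
  rs: (w>>4)&0x7=0x0 → r0

shli $42, r1; srl r1, r3; and r0, r4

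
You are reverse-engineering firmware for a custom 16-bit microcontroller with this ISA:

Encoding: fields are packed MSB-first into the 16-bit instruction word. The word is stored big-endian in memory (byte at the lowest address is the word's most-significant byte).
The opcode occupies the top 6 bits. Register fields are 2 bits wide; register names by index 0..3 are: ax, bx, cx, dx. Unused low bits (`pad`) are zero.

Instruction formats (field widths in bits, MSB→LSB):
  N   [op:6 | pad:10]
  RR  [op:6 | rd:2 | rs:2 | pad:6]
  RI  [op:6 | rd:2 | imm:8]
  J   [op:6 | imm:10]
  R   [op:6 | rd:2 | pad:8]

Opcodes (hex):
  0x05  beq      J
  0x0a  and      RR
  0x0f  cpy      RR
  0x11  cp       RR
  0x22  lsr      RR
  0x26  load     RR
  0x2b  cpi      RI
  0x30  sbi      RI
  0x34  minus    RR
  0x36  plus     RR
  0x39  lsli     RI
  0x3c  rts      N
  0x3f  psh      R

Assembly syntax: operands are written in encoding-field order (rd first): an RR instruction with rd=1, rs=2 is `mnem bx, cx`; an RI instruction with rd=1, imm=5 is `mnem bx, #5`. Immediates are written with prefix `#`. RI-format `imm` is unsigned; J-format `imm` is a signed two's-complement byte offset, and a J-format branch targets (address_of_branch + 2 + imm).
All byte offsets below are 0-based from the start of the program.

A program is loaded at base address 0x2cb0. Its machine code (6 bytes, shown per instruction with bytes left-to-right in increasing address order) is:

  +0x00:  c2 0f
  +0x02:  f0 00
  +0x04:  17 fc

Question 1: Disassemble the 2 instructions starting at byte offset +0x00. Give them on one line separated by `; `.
+0x00: c2 0f ⇒ word 0xc20f (big)
  top 6b → 0x30 → sbi [RI]
  rd: (w>>8)&0x3=0x2 → cx
  imm: (w>>0)&0xff=0xf → #15
+0x02: f0 00 ⇒ word 0xf000 (big)
  top 6b → 0x3c → rts [N]

sbi cx, #15; rts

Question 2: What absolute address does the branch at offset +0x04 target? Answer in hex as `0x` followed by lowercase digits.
off 0x04: read 17 fc as big → 0x17fc
  top 6b → 0x5 → beq [J]
  imm@[9:0]=0x3fc (s10→-4) ⇒ #-4
  target = base 0x2cb0 + off 0x04 + 2 + imm -4 = 0x2cb2

0x2cb2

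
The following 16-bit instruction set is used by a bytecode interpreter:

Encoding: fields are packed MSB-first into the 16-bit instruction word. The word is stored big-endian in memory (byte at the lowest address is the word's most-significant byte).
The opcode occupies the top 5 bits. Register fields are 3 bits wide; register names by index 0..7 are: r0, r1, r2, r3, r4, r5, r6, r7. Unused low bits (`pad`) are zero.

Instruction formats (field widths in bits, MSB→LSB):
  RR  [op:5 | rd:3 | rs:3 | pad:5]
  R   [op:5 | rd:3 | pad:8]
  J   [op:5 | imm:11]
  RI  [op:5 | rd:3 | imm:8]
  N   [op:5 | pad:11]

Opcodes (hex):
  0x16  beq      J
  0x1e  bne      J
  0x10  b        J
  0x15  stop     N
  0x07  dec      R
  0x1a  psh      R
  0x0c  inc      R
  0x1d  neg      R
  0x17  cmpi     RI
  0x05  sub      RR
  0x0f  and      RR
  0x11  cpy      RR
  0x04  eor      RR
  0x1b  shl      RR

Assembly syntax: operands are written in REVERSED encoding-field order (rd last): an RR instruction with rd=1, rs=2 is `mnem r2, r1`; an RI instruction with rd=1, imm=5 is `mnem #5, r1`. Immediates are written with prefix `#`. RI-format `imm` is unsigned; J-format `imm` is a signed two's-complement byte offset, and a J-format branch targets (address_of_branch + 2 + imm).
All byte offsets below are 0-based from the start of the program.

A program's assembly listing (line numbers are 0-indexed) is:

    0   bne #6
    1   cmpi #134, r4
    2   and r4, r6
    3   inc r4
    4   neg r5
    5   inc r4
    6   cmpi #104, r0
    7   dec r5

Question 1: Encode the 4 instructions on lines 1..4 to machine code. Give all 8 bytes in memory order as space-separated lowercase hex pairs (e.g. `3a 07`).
L1: cmpi op=0x17:5|rd=4:3|imm=134:8 ⇒ 0xbc86 ⇒ big bc 86
L2: and op=0xf:5|rd=6:3|rs=4:3|pad=0:5 ⇒ 0x7e80 ⇒ big 7e 80
L3: inc op=0xc:5|rd=4:3|pad=0:8 ⇒ 0x6400 ⇒ big 64 00
L4: neg op=0x1d:5|rd=5:3|pad=0:8 ⇒ 0xed00 ⇒ big ed 00

bc 86 7e 80 64 00 ed 00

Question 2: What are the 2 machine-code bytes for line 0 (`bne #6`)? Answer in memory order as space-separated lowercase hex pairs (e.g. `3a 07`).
f0 06

line 0 (bne): pack op=0x1e:5|imm=6:11 = 0xf006; big→ f0 06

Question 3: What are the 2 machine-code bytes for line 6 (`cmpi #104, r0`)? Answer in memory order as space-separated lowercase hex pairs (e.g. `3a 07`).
b8 68

6. cmpi fields op=0x17:5|rd=0:3|imm=104:8 → word b868h → b8 68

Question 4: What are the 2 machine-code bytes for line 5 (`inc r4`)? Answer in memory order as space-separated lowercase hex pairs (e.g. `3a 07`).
line 5 (inc): pack op=0xc:5|rd=4:3|pad=0:8 = 0x6400; big→ 64 00

64 00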